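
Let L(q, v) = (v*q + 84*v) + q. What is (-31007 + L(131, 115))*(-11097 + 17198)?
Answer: -37527251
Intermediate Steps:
L(q, v) = q + 84*v + q*v (L(q, v) = (q*v + 84*v) + q = (84*v + q*v) + q = q + 84*v + q*v)
(-31007 + L(131, 115))*(-11097 + 17198) = (-31007 + (131 + 84*115 + 131*115))*(-11097 + 17198) = (-31007 + (131 + 9660 + 15065))*6101 = (-31007 + 24856)*6101 = -6151*6101 = -37527251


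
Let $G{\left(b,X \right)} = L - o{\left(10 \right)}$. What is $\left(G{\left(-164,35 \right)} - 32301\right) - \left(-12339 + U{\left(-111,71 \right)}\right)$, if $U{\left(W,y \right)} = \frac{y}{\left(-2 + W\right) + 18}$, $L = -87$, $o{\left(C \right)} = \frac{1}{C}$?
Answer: $- \frac{3809187}{190} \approx -20048.0$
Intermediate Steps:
$U{\left(W,y \right)} = \frac{y}{16 + W}$
$G{\left(b,X \right)} = - \frac{871}{10}$ ($G{\left(b,X \right)} = -87 - \frac{1}{10} = - \frac{871}{10}$)
$\left(G{\left(-164,35 \right)} - 32301\right) - \left(-12339 + U{\left(-111,71 \right)}\right) = \left(- \frac{871}{10} - 32301\right) + \left(12339 - \frac{71}{16 - 111}\right) = - \frac{323881}{10} + \left(12339 - \frac{71}{-95}\right) = - \frac{323881}{10} + \left(12339 - 71 \left(- \frac{1}{95}\right)\right) = - \frac{323881}{10} + \left(12339 - - \frac{71}{95}\right) = - \frac{323881}{10} + \left(12339 + \frac{71}{95}\right) = - \frac{323881}{10} + \frac{1172276}{95} = - \frac{3809187}{190}$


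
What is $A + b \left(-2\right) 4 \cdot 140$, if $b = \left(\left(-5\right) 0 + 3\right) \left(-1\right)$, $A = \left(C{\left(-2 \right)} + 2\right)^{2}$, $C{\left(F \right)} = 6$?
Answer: $3424$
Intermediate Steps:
$A = 64$ ($A = \left(6 + 2\right)^{2} = 8^{2} = 64$)
$b = -3$ ($b = \left(0 + 3\right) \left(-1\right) = 3 \left(-1\right) = -3$)
$A + b \left(-2\right) 4 \cdot 140 = 64 + \left(-3\right) \left(-2\right) 4 \cdot 140 = 64 + 6 \cdot 4 \cdot 140 = 64 + 24 \cdot 140 = 64 + 3360 = 3424$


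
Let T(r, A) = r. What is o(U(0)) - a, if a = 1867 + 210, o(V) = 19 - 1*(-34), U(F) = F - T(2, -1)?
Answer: -2024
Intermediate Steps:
U(F) = -2 + F (U(F) = F - 1*2 = F - 2 = -2 + F)
o(V) = 53 (o(V) = 19 + 34 = 53)
a = 2077
o(U(0)) - a = 53 - 1*2077 = 53 - 2077 = -2024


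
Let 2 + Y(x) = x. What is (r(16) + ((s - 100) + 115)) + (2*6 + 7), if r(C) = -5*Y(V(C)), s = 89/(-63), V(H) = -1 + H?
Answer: -2042/63 ≈ -32.413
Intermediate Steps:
s = -89/63 (s = 89*(-1/63) = -89/63 ≈ -1.4127)
Y(x) = -2 + x
r(C) = 15 - 5*C (r(C) = -5*(-2 + (-1 + C)) = -5*(-3 + C) = 15 - 5*C)
(r(16) + ((s - 100) + 115)) + (2*6 + 7) = ((15 - 5*16) + ((-89/63 - 100) + 115)) + (2*6 + 7) = ((15 - 80) + (-6389/63 + 115)) + (12 + 7) = (-65 + 856/63) + 19 = -3239/63 + 19 = -2042/63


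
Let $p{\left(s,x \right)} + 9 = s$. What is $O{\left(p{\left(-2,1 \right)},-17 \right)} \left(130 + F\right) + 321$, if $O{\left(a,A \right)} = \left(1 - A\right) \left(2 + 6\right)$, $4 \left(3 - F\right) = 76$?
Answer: $16737$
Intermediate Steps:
$p{\left(s,x \right)} = -9 + s$
$F = -16$ ($F = 3 - 19 = -16$)
$O{\left(a,A \right)} = 8 - 8 A$ ($O{\left(a,A \right)} = \left(1 - A\right) 8 = 8 - 8 A$)
$O{\left(p{\left(-2,1 \right)},-17 \right)} \left(130 + F\right) + 321 = \left(8 - -136\right) \left(130 - 16\right) + 321 = \left(8 + 136\right) 114 + 321 = 144 \cdot 114 + 321 = 16416 + 321 = 16737$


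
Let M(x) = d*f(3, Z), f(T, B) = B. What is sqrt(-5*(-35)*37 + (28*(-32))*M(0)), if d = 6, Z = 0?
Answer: 5*sqrt(259) ≈ 80.467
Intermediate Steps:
M(x) = 0 (M(x) = 6*0 = 0)
sqrt(-5*(-35)*37 + (28*(-32))*M(0)) = sqrt(-5*(-35)*37 + (28*(-32))*0) = sqrt(175*37 - 896*0) = sqrt(6475 + 0) = sqrt(6475) = 5*sqrt(259)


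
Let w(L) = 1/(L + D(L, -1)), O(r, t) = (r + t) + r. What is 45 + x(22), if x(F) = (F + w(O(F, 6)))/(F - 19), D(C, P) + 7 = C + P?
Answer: 4815/92 ≈ 52.337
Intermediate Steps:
D(C, P) = -7 + C + P (D(C, P) = -7 + (C + P) = -7 + C + P)
O(r, t) = t + 2*r
w(L) = 1/(-8 + 2*L) (w(L) = 1/(L + (-7 + L - 1)) = 1/(L + (-8 + L)) = 1/(-8 + 2*L))
x(F) = (F + 1/(2*(2 + 2*F)))/(-19 + F) (x(F) = (F + 1/(2*(-4 + (6 + 2*F))))/(F - 19) = (F + 1/(2*(2 + 2*F)))/(-19 + F))
45 + x(22) = 45 + (¼ + 22*(1 + 22))/((1 + 22)*(-19 + 22)) = 45 + (¼ + 22*23)/(23*3) = 45 + (1/23)*(⅓)*(¼ + 506) = 45 + (1/23)*(⅓)*(2025/4) = 45 + 675/92 = 4815/92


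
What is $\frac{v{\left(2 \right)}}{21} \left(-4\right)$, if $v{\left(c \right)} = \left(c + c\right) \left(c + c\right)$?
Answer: $- \frac{64}{21} \approx -3.0476$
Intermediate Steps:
$v{\left(c \right)} = 4 c^{2}$ ($v{\left(c \right)} = 2 c 2 c = 4 c^{2}$)
$\frac{v{\left(2 \right)}}{21} \left(-4\right) = \frac{4 \cdot 2^{2}}{21} \left(-4\right) = 4 \cdot 4 \cdot \frac{1}{21} \left(-4\right) = 16 \cdot \frac{1}{21} \left(-4\right) = \frac{16}{21} \left(-4\right) = - \frac{64}{21}$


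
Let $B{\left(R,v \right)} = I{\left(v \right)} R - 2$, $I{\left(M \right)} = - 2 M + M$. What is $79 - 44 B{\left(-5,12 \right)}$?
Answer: $-2473$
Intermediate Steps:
$I{\left(M \right)} = - M$
$B{\left(R,v \right)} = -2 - R v$ ($B{\left(R,v \right)} = - v R - 2 = - R v - 2 = -2 - R v$)
$79 - 44 B{\left(-5,12 \right)} = 79 - 44 \left(-2 - \left(-5\right) 12\right) = 79 - 44 \left(-2 + 60\right) = 79 - 2552 = -2473$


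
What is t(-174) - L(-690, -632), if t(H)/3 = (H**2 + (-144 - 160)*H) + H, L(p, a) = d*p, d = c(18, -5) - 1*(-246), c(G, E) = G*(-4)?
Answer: 369054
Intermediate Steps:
c(G, E) = -4*G
d = 174 (d = -4*18 - 1*(-246) = -72 + 246 = 174)
L(p, a) = 174*p
t(H) = -909*H + 3*H**2 (t(H) = 3*((H**2 + (-144 - 160)*H) + H) = 3*((H**2 - 304*H) + H) = 3*(H**2 - 303*H) = -909*H + 3*H**2)
t(-174) - L(-690, -632) = 3*(-174)*(-303 - 174) - 174*(-690) = 3*(-174)*(-477) - 1*(-120060) = 248994 + 120060 = 369054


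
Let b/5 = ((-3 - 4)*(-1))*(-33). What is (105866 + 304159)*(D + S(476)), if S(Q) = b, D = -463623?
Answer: -190570599450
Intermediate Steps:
b = -1155 (b = 5*(((-3 - 4)*(-1))*(-33)) = 5*(-7*(-1)*(-33)) = 5*(7*(-33)) = 5*(-231) = -1155)
S(Q) = -1155
(105866 + 304159)*(D + S(476)) = (105866 + 304159)*(-463623 - 1155) = 410025*(-464778) = -190570599450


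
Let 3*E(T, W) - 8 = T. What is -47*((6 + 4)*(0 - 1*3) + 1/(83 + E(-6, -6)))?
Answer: 353769/251 ≈ 1409.4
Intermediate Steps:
E(T, W) = 8/3 + T/3
-47*((6 + 4)*(0 - 1*3) + 1/(83 + E(-6, -6))) = -47*((6 + 4)*(0 - 1*3) + 1/(83 + (8/3 + (⅓)*(-6)))) = -47*(10*(0 - 3) + 1/(83 + (8/3 - 2))) = -47*(10*(-3) + 1/(83 + ⅔)) = -47*(-30 + 1/(251/3)) = -47*(-30 + 3/251) = -47*(-7527/251) = 353769/251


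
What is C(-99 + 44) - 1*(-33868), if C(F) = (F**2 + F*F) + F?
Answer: 39863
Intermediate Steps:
C(F) = F + 2*F**2 (C(F) = (F**2 + F**2) + F = 2*F**2 + F = F + 2*F**2)
C(-99 + 44) - 1*(-33868) = (-99 + 44)*(1 + 2*(-99 + 44)) - 1*(-33868) = -55*(1 + 2*(-55)) + 33868 = -55*(1 - 110) + 33868 = -55*(-109) + 33868 = 5995 + 33868 = 39863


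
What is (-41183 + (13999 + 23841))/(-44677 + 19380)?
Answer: 3343/25297 ≈ 0.13215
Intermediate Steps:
(-41183 + (13999 + 23841))/(-44677 + 19380) = (-41183 + 37840)/(-25297) = -3343*(-1/25297) = 3343/25297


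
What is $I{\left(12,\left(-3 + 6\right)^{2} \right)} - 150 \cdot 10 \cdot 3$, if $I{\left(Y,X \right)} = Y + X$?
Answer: $-4479$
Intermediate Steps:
$I{\left(Y,X \right)} = X + Y$
$I{\left(12,\left(-3 + 6\right)^{2} \right)} - 150 \cdot 10 \cdot 3 = \left(\left(-3 + 6\right)^{2} + 12\right) - 150 \cdot 10 \cdot 3 = \left(3^{2} + 12\right) - 4500 = \left(9 + 12\right) - 4500 = 21 - 4500 = -4479$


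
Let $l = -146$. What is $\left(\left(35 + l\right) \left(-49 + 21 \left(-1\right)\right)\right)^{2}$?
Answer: $60372900$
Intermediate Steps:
$\left(\left(35 + l\right) \left(-49 + 21 \left(-1\right)\right)\right)^{2} = \left(\left(35 - 146\right) \left(-49 + 21 \left(-1\right)\right)\right)^{2} = \left(- 111 \left(-49 - 21\right)\right)^{2} = \left(\left(-111\right) \left(-70\right)\right)^{2} = 7770^{2} = 60372900$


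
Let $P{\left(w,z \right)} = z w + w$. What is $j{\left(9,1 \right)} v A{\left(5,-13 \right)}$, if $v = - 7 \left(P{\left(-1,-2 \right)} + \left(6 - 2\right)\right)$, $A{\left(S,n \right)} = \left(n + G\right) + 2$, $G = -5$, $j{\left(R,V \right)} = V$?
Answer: $560$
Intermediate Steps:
$A{\left(S,n \right)} = -3 + n$ ($A{\left(S,n \right)} = \left(n - 5\right) + 2 = \left(-5 + n\right) + 2 = -3 + n$)
$P{\left(w,z \right)} = w + w z$ ($P{\left(w,z \right)} = w z + w = w + w z$)
$v = -35$ ($v = - 7 \left(- (1 - 2) + \left(6 - 2\right)\right) = - 7 \left(\left(-1\right) \left(-1\right) + 4\right) = - 7 \left(1 + 4\right) = \left(-7\right) 5 = -35$)
$j{\left(9,1 \right)} v A{\left(5,-13 \right)} = 1 \left(-35\right) \left(-3 - 13\right) = \left(-35\right) \left(-16\right) = 560$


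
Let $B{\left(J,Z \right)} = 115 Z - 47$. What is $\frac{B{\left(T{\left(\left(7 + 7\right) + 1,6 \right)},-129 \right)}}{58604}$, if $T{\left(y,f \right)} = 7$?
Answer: $- \frac{1063}{4186} \approx -0.25394$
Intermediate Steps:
$B{\left(J,Z \right)} = -47 + 115 Z$
$\frac{B{\left(T{\left(\left(7 + 7\right) + 1,6 \right)},-129 \right)}}{58604} = \frac{-47 + 115 \left(-129\right)}{58604} = \left(-47 - 14835\right) \frac{1}{58604} = \left(-14882\right) \frac{1}{58604} = - \frac{1063}{4186}$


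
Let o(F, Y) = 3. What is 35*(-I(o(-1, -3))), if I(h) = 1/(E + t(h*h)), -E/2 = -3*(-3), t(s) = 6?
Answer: 35/12 ≈ 2.9167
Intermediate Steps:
E = -18 (E = -(-6)*(-3) = -2*9 = -18)
I(h) = -1/12 (I(h) = 1/(-18 + 6) = 1/(-12) = -1/12)
35*(-I(o(-1, -3))) = 35*(-1*(-1/12)) = 35*(1/12) = 35/12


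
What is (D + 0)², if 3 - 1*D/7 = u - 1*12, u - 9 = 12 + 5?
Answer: 5929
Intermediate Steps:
u = 26 (u = 9 + (12 + 5) = 9 + 17 = 26)
D = -77 (D = 21 - 7*(26 - 1*12) = 21 - 7*(26 - 12) = 21 - 7*14 = 21 - 98 = -77)
(D + 0)² = (-77 + 0)² = (-77)² = 5929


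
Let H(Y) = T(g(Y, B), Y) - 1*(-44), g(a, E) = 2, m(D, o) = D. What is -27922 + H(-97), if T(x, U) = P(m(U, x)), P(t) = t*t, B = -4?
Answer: -18469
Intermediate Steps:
P(t) = t²
T(x, U) = U²
H(Y) = 44 + Y² (H(Y) = Y² - 1*(-44) = Y² + 44 = 44 + Y²)
-27922 + H(-97) = -27922 + (44 + (-97)²) = -27922 + (44 + 9409) = -27922 + 9453 = -18469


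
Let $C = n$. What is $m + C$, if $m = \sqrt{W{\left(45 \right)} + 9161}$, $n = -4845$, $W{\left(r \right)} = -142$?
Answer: $-4845 + \sqrt{9019} \approx -4750.0$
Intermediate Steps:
$C = -4845$
$m = \sqrt{9019}$ ($m = \sqrt{-142 + 9161} = \sqrt{9019} \approx 94.968$)
$m + C = \sqrt{9019} - 4845 = -4845 + \sqrt{9019}$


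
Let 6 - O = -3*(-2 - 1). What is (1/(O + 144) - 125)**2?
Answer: 310605376/19881 ≈ 15623.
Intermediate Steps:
O = -3 (O = 6 - (-3)*(-2 - 1) = 6 - (-3)*(-3) = 6 - 1*9 = 6 - 9 = -3)
(1/(O + 144) - 125)**2 = (1/(-3 + 144) - 125)**2 = (1/141 - 125)**2 = (-17624/141)**2 = 310605376/19881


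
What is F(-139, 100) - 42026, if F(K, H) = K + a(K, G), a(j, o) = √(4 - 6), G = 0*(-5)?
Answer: -42165 + I*√2 ≈ -42165.0 + 1.4142*I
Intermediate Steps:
G = 0
a(j, o) = I*√2 (a(j, o) = √(-2) = I*√2)
F(K, H) = K + I*√2
F(-139, 100) - 42026 = (-139 + I*√2) - 42026 = -42165 + I*√2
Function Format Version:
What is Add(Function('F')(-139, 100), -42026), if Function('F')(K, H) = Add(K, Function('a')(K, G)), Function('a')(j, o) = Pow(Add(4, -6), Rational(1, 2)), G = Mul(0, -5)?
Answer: Add(-42165, Mul(I, Pow(2, Rational(1, 2)))) ≈ Add(-42165., Mul(1.4142, I))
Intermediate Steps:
G = 0
Function('a')(j, o) = Mul(I, Pow(2, Rational(1, 2))) (Function('a')(j, o) = Pow(-2, Rational(1, 2)) = Mul(I, Pow(2, Rational(1, 2))))
Function('F')(K, H) = Add(K, Mul(I, Pow(2, Rational(1, 2))))
Add(Function('F')(-139, 100), -42026) = Add(Add(-139, Mul(I, Pow(2, Rational(1, 2)))), -42026) = Add(-42165, Mul(I, Pow(2, Rational(1, 2))))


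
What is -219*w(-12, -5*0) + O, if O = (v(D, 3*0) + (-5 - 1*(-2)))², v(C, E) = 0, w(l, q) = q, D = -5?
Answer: 9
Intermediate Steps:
O = 9 (O = (0 + (-5 - 1*(-2)))² = (0 + (-5 + 2))² = (0 - 3)² = (-3)² = 9)
-219*w(-12, -5*0) + O = -(-1095)*0 + 9 = -219*0 + 9 = 0 + 9 = 9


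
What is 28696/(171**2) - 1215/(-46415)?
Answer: 273490531/271444203 ≈ 1.0075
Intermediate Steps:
28696/(171**2) - 1215/(-46415) = 28696/29241 - 1215*(-1/46415) = 28696*(1/29241) + 243/9283 = 28696/29241 + 243/9283 = 273490531/271444203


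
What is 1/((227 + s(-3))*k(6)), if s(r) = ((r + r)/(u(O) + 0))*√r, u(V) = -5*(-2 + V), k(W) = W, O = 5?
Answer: 5675/7729422 - 5*I*√3/3864711 ≈ 0.00073421 - 2.2409e-6*I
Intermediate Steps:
u(V) = 10 - 5*V
s(r) = -2*r^(3/2)/15 (s(r) = ((r + r)/((10 - 5*5) + 0))*√r = ((2*r)/((10 - 25) + 0))*√r = ((2*r)/(-15 + 0))*√r = ((2*r)/(-15))*√r = ((2*r)*(-1/15))*√r = (-2*r/15)*√r = -2*r^(3/2)/15)
1/((227 + s(-3))*k(6)) = 1/((227 - (-2)*I*√3/5)*6) = 1/((227 + 2*I*√3/5)*6) = 1/(1362 + 12*I*√3/5)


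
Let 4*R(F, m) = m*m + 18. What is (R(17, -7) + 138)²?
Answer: 383161/16 ≈ 23948.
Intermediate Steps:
R(F, m) = 9/2 + m²/4 (R(F, m) = (m*m + 18)/4 = (m² + 18)/4 = (18 + m²)/4 = 9/2 + m²/4)
(R(17, -7) + 138)² = ((9/2 + (¼)*(-7)²) + 138)² = ((9/2 + (¼)*49) + 138)² = ((9/2 + 49/4) + 138)² = (67/4 + 138)² = (619/4)² = 383161/16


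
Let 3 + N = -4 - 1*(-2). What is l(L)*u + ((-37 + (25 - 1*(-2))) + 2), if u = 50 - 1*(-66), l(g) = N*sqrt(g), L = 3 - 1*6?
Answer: -8 - 580*I*sqrt(3) ≈ -8.0 - 1004.6*I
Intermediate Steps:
N = -5 (N = -3 + (-4 - 1*(-2)) = -3 + (-4 + 2) = -3 - 2 = -5)
L = -3 (L = 3 - 6 = -3)
l(g) = -5*sqrt(g)
u = 116 (u = 50 + 66 = 116)
l(L)*u + ((-37 + (25 - 1*(-2))) + 2) = -5*I*sqrt(3)*116 + ((-37 + (25 - 1*(-2))) + 2) = -5*I*sqrt(3)*116 + ((-37 + (25 + 2)) + 2) = -5*I*sqrt(3)*116 + ((-37 + 27) + 2) = -580*I*sqrt(3) + (-10 + 2) = -580*I*sqrt(3) - 8 = -8 - 580*I*sqrt(3)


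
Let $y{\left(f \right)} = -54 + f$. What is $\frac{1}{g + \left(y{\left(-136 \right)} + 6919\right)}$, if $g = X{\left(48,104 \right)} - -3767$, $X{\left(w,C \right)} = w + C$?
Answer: $\frac{1}{10648} \approx 9.3914 \cdot 10^{-5}$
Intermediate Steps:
$X{\left(w,C \right)} = C + w$
$g = 3919$ ($g = \left(104 + 48\right) - -3767 = 152 + 3767 = 3919$)
$\frac{1}{g + \left(y{\left(-136 \right)} + 6919\right)} = \frac{1}{3919 + \left(\left(-54 - 136\right) + 6919\right)} = \frac{1}{3919 + \left(-190 + 6919\right)} = \frac{1}{3919 + 6729} = \frac{1}{10648}$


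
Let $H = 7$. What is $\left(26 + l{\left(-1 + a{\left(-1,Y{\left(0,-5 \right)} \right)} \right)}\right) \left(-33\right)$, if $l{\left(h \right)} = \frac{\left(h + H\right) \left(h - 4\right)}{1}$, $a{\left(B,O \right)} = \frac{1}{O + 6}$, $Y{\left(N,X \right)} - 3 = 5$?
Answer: $\frac{25377}{196} \approx 129.47$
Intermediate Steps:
$Y{\left(N,X \right)} = 8$ ($Y{\left(N,X \right)} = 3 + 5 = 8$)
$a{\left(B,O \right)} = \frac{1}{6 + O}$
$l{\left(h \right)} = \left(-4 + h\right) \left(7 + h\right)$ ($l{\left(h \right)} = \frac{\left(h + 7\right) \left(h - 4\right)}{1} = \left(7 + h\right) \left(-4 + h\right) 1 = \left(-4 + h\right) \left(7 + h\right) 1 = \left(-4 + h\right) \left(7 + h\right)$)
$\left(26 + l{\left(-1 + a{\left(-1,Y{\left(0,-5 \right)} \right)} \right)}\right) \left(-33\right) = \left(26 + \left(-28 + \left(-1 + \frac{1}{6 + 8}\right)^{2} + 3 \left(-1 + \frac{1}{6 + 8}\right)\right)\right) \left(-33\right) = \left(26 + \left(-28 + \left(-1 + \frac{1}{14}\right)^{2} + 3 \left(-1 + \frac{1}{14}\right)\right)\right) \left(-33\right) = \left(26 + \left(-28 + \left(- \frac{13}{14}\right)^{2} + 3 \left(- \frac{13}{14}\right)\right)\right) \left(-33\right) = \left(26 - \frac{5865}{196}\right) \left(-33\right) = \left(- \frac{769}{196}\right) \left(-33\right) = \frac{25377}{196}$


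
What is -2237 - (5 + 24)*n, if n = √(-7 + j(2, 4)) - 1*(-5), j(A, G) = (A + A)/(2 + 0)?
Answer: -2382 - 29*I*√5 ≈ -2382.0 - 64.846*I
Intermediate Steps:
j(A, G) = A (j(A, G) = (2*A)/2 = (2*A)*(½) = A)
n = 5 + I*√5 (n = √(-7 + 2) - 1*(-5) = √(-5) + 5 = I*√5 + 5 = 5 + I*√5 ≈ 5.0 + 2.2361*I)
-2237 - (5 + 24)*n = -2237 - (5 + 24)*(5 + I*√5) = -2237 - 29*(5 + I*√5) = -2237 - (145 + 29*I*√5) = -2237 + (-145 - 29*I*√5) = -2382 - 29*I*√5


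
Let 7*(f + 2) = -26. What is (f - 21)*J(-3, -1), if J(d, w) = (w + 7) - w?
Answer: -187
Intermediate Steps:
f = -40/7 (f = -2 + (1/7)*(-26) = -2 - 26/7 = -40/7 ≈ -5.7143)
J(d, w) = 7 (J(d, w) = (7 + w) - w = 7)
(f - 21)*J(-3, -1) = (-40/7 - 21)*7 = -187/7*7 = -187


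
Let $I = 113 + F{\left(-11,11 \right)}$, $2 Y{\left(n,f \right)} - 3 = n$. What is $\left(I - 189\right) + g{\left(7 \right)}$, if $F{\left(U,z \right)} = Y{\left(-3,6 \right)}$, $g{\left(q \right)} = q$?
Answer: $-69$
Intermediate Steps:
$Y{\left(n,f \right)} = \frac{3}{2} + \frac{n}{2}$
$F{\left(U,z \right)} = 0$ ($F{\left(U,z \right)} = \frac{3}{2} + \frac{1}{2} \left(-3\right) = \frac{3}{2} - \frac{3}{2} = 0$)
$I = 113$ ($I = 113 + 0 = 113$)
$\left(I - 189\right) + g{\left(7 \right)} = \left(113 - 189\right) + 7 = -76 + 7 = -69$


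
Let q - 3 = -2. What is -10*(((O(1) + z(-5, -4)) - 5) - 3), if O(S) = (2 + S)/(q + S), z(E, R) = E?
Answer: 115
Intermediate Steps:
q = 1 (q = 3 - 2 = 1)
O(S) = (2 + S)/(1 + S)
-10*(((O(1) + z(-5, -4)) - 5) - 3) = -10*((((2 + 1)/(1 + 1) - 5) - 5) - 3) = -10*(((3/2 - 5) - 5) - 3) = -10*((-7/2 - 5) - 3) = -10*(-17/2 - 3) = -10*(-23/2) = 115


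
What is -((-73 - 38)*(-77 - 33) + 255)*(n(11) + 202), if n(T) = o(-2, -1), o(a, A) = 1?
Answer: -2530395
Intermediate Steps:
n(T) = 1
-((-73 - 38)*(-77 - 33) + 255)*(n(11) + 202) = -((-73 - 38)*(-77 - 33) + 255)*(1 + 202) = -(-111*(-110) + 255)*203 = -(12210 + 255)*203 = -12465*203 = -1*2530395 = -2530395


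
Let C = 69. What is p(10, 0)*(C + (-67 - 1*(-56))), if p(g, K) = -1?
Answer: -58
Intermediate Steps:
p(10, 0)*(C + (-67 - 1*(-56))) = -(69 + (-67 - 1*(-56))) = -(69 + (-67 + 56)) = -(69 - 11) = -1*58 = -58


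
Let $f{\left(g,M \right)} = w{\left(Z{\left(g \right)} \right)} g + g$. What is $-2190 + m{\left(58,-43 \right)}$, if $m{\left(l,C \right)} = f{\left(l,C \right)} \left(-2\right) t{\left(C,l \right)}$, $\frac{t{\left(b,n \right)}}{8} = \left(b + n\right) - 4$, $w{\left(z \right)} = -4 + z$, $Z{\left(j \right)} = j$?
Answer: $-563630$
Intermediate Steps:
$t{\left(b,n \right)} = -32 + 8 b + 8 n$ ($t{\left(b,n \right)} = 8 \left(\left(b + n\right) - 4\right) = 8 \left(-4 + b + n\right) = -32 + 8 b + 8 n$)
$f{\left(g,M \right)} = g + g \left(-4 + g\right)$ ($f{\left(g,M \right)} = \left(-4 + g\right) g + g = g \left(-4 + g\right) + g = g + g \left(-4 + g\right)$)
$m{\left(l,C \right)} = - 2 l \left(-3 + l\right) \left(-32 + 8 C + 8 l\right)$ ($m{\left(l,C \right)} = l \left(-3 + l\right) \left(-2\right) \left(-32 + 8 C + 8 l\right) = - 2 l \left(-3 + l\right) \left(-32 + 8 C + 8 l\right)$)
$-2190 + m{\left(58,-43 \right)} = -2190 - 928 \left(-3 + 58\right) \left(-4 - 43 + 58\right) = -2190 - 928 \cdot 55 \cdot 11 = -2190 - 561440 = -563630$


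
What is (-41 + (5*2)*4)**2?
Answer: 1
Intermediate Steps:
(-41 + (5*2)*4)**2 = (-41 + 10*4)**2 = (-41 + 40)**2 = (-1)**2 = 1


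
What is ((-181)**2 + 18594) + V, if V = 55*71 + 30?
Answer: 55290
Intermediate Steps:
V = 3935 (V = 3905 + 30 = 3935)
((-181)**2 + 18594) + V = ((-181)**2 + 18594) + 3935 = (32761 + 18594) + 3935 = 51355 + 3935 = 55290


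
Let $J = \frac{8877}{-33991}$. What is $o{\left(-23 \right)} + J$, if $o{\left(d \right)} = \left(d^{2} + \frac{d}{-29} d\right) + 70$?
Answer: $\frac{572218989}{985739} \approx 580.5$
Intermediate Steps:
$J = - \frac{8877}{33991}$ ($J = 8877 \left(- \frac{1}{33991}\right) = - \frac{8877}{33991} \approx -0.26116$)
$o{\left(d \right)} = 70 + \frac{28 d^{2}}{29}$ ($o{\left(d \right)} = \left(d^{2} + d \left(- \frac{1}{29}\right) d\right) + 70 = \left(d^{2} + - \frac{d}{29} d\right) + 70 = \left(d^{2} - \frac{d^{2}}{29}\right) + 70 = \frac{28 d^{2}}{29} + 70 = 70 + \frac{28 d^{2}}{29}$)
$o{\left(-23 \right)} + J = \left(70 + \frac{28 \left(-23\right)^{2}}{29}\right) - \frac{8877}{33991} = \left(70 + \frac{28}{29} \cdot 529\right) - \frac{8877}{33991} = \left(70 + \frac{14812}{29}\right) - \frac{8877}{33991} = \frac{16842}{29} - \frac{8877}{33991} = \frac{572218989}{985739}$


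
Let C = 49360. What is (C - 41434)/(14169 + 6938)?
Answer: 7926/21107 ≈ 0.37551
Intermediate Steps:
(C - 41434)/(14169 + 6938) = (49360 - 41434)/(14169 + 6938) = 7926/21107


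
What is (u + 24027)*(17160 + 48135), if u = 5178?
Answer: 1906940475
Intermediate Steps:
(u + 24027)*(17160 + 48135) = (5178 + 24027)*(17160 + 48135) = 29205*65295 = 1906940475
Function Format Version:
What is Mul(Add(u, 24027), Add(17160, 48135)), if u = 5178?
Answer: 1906940475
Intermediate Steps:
Mul(Add(u, 24027), Add(17160, 48135)) = Mul(Add(5178, 24027), Add(17160, 48135)) = Mul(29205, 65295) = 1906940475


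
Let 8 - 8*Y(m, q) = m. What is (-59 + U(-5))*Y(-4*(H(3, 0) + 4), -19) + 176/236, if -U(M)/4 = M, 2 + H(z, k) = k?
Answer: -4558/59 ≈ -77.254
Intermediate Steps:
H(z, k) = -2 + k
Y(m, q) = 1 - m/8
U(M) = -4*M
(-59 + U(-5))*Y(-4*(H(3, 0) + 4), -19) + 176/236 = (-59 - 4*(-5))*(1 - (-1)*((-2 + 0) + 4)/2) + 176/236 = (-59 + 20)*(1 - (-1)*(-2 + 4)/2) + 176*(1/236) = -39*(1 - (-1)*2/2) + 44/59 = -39*(1 - ⅛*(-8)) + 44/59 = -39*(1 + 1) + 44/59 = -39*2 + 44/59 = -78 + 44/59 = -4558/59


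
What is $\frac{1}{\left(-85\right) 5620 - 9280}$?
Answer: $- \frac{1}{486980} \approx -2.0535 \cdot 10^{-6}$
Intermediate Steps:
$\frac{1}{\left(-85\right) 5620 - 9280} = \frac{1}{-477700 - 9280} = \frac{1}{-486980} = - \frac{1}{486980}$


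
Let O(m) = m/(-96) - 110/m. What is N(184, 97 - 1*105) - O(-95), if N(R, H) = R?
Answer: 331699/1824 ≈ 181.85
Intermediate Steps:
O(m) = -110/m - m/96 (O(m) = m*(-1/96) - 110/m = -m/96 - 110/m = -110/m - m/96)
N(184, 97 - 1*105) - O(-95) = 184 - (-110/(-95) - 1/96*(-95)) = 184 - (-110*(-1/95) + 95/96) = 184 - (22/19 + 95/96) = 184 - 1*3917/1824 = 184 - 3917/1824 = 331699/1824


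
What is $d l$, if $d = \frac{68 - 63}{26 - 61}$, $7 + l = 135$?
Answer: $- \frac{128}{7} \approx -18.286$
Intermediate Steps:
$l = 128$ ($l = -7 + 135 = 128$)
$d = - \frac{1}{7}$ ($d = \frac{5}{-35} = 5 \left(- \frac{1}{35}\right) = - \frac{1}{7} \approx -0.14286$)
$d l = \left(- \frac{1}{7}\right) 128 = - \frac{128}{7}$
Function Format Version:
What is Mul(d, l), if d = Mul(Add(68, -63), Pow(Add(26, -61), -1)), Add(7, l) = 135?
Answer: Rational(-128, 7) ≈ -18.286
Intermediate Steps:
l = 128 (l = Add(-7, 135) = 128)
d = Rational(-1, 7) (d = Mul(5, Pow(-35, -1)) = Mul(5, Rational(-1, 35)) = Rational(-1, 7) ≈ -0.14286)
Mul(d, l) = Mul(Rational(-1, 7), 128) = Rational(-128, 7)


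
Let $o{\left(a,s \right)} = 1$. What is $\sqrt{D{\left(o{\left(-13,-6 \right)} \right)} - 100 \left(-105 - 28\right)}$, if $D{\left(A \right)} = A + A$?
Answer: $3 \sqrt{1478} \approx 115.33$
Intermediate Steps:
$D{\left(A \right)} = 2 A$
$\sqrt{D{\left(o{\left(-13,-6 \right)} \right)} - 100 \left(-105 - 28\right)} = \sqrt{2 \cdot 1 - 100 \left(-105 - 28\right)} = \sqrt{2 - -13300} = \sqrt{2 + 13300} = \sqrt{13302} = 3 \sqrt{1478}$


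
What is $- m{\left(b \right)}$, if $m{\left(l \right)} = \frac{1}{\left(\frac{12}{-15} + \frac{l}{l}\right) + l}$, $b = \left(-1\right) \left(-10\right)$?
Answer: $- \frac{5}{51} \approx -0.098039$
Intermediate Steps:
$b = 10$
$m{\left(l \right)} = \frac{1}{\frac{1}{5} + l}$ ($m{\left(l \right)} = \frac{1}{\left(12 \left(- \frac{1}{15}\right) + 1\right) + l} = \frac{1}{\left(- \frac{4}{5} + 1\right) + l} = \frac{1}{\frac{1}{5} + l}$)
$- m{\left(b \right)} = - \frac{5}{1 + 5 \cdot 10} = - \frac{5}{1 + 50} = - \frac{5}{51}$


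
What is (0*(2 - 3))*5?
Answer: 0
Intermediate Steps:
(0*(2 - 3))*5 = (0*(-1))*5 = 0*5 = 0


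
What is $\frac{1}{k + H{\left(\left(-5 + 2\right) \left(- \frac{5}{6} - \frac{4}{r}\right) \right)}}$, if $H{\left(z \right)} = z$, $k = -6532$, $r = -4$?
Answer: $- \frac{2}{13065} \approx -0.00015308$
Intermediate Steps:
$\frac{1}{k + H{\left(\left(-5 + 2\right) \left(- \frac{5}{6} - \frac{4}{r}\right) \right)}} = \frac{1}{-6532 + \left(-5 + 2\right) \left(- \frac{5}{6} - \frac{4}{-4}\right)} = \frac{1}{-6532 - 3 \left(\left(-5\right) \frac{1}{6} - -1\right)} = \frac{1}{-6532 - 3 \left(- \frac{5}{6} + 1\right)} = \frac{1}{-6532 - \frac{1}{2}} = \frac{1}{- \frac{13065}{2}} = - \frac{2}{13065}$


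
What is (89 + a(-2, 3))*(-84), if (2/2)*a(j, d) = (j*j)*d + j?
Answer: -8316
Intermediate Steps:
a(j, d) = j + d*j**2 (a(j, d) = (j*j)*d + j = j**2*d + j = d*j**2 + j = j + d*j**2)
(89 + a(-2, 3))*(-84) = (89 - 2*(1 + 3*(-2)))*(-84) = (89 - 2*(1 - 6))*(-84) = (89 - 2*(-5))*(-84) = (89 + 10)*(-84) = 99*(-84) = -8316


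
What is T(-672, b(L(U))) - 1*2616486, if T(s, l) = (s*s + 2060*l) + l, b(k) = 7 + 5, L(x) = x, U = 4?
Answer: -2140170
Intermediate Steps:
b(k) = 12
T(s, l) = s² + 2061*l (T(s, l) = (s² + 2060*l) + l = s² + 2061*l)
T(-672, b(L(U))) - 1*2616486 = ((-672)² + 2061*12) - 1*2616486 = (451584 + 24732) - 2616486 = 476316 - 2616486 = -2140170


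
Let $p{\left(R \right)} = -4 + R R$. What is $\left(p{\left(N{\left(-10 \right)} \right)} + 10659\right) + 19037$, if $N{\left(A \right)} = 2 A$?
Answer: $30092$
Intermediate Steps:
$p{\left(R \right)} = -4 + R^{2}$
$\left(p{\left(N{\left(-10 \right)} \right)} + 10659\right) + 19037 = \left(\left(-4 + \left(2 \left(-10\right)\right)^{2}\right) + 10659\right) + 19037 = \left(\left(-4 + \left(-20\right)^{2}\right) + 10659\right) + 19037 = \left(\left(-4 + 400\right) + 10659\right) + 19037 = \left(396 + 10659\right) + 19037 = 11055 + 19037 = 30092$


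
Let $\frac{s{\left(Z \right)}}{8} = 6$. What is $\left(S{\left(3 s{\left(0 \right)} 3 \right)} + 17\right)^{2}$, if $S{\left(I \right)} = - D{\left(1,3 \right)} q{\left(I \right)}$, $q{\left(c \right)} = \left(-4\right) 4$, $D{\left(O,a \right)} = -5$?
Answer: $3969$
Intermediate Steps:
$s{\left(Z \right)} = 48$ ($s{\left(Z \right)} = 8 \cdot 6 = 48$)
$q{\left(c \right)} = -16$
$S{\left(I \right)} = -80$ ($S{\left(I \right)} = \left(-1\right) \left(-5\right) \left(-16\right) = 5 \left(-16\right) = -80$)
$\left(S{\left(3 s{\left(0 \right)} 3 \right)} + 17\right)^{2} = \left(-80 + 17\right)^{2} = \left(-63\right)^{2} = 3969$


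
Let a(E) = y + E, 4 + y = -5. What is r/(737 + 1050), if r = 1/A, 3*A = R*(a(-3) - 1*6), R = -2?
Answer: 1/21444 ≈ 4.6633e-5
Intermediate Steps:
y = -9 (y = -4 - 5 = -9)
a(E) = -9 + E
A = 12 (A = (-2*((-9 - 3) - 1*6))/3 = (-2*(-12 - 6))/3 = (-2*(-18))/3 = (1/3)*36 = 12)
r = 1/12 ≈ 0.083333
r/(737 + 1050) = (1/12)/(737 + 1050) = (1/12)/1787 = (1/1787)*(1/12) = 1/21444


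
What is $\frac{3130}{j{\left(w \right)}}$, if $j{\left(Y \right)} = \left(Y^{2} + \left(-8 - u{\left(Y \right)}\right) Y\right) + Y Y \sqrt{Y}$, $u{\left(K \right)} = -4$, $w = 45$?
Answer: $- \frac{12833}{402498} + \frac{4695 \sqrt{5}}{44722} \approx 0.20286$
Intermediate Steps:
$j{\left(Y \right)} = Y^{2} + Y^{\frac{5}{2}} - 4 Y$ ($j{\left(Y \right)} = \left(Y^{2} + \left(-8 - -4\right) Y\right) + Y Y \sqrt{Y} = \left(Y^{2} + \left(-8 + 4\right) Y\right) + Y^{2} \sqrt{Y} = \left(Y^{2} - 4 Y\right) + Y^{\frac{5}{2}} = Y^{2} + Y^{\frac{5}{2}} - 4 Y$)
$\frac{3130}{j{\left(w \right)}} = \frac{3130}{45^{2} + 45^{\frac{5}{2}} - 180} = \frac{3130}{2025 + 6075 \sqrt{5} - 180} = \frac{3130}{1845 + 6075 \sqrt{5}}$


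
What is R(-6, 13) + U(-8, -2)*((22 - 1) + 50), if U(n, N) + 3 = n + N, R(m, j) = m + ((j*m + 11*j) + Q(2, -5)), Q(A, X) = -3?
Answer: -867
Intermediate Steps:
R(m, j) = -3 + m + 11*j + j*m (R(m, j) = m + ((j*m + 11*j) - 3) = m + ((11*j + j*m) - 3) = m + (-3 + 11*j + j*m) = -3 + m + 11*j + j*m)
U(n, N) = -3 + N + n (U(n, N) = -3 + (n + N) = -3 + (N + n) = -3 + N + n)
R(-6, 13) + U(-8, -2)*((22 - 1) + 50) = (-3 - 6 + 11*13 + 13*(-6)) + (-3 - 2 - 8)*((22 - 1) + 50) = (-3 - 6 + 143 - 78) - 13*(21 + 50) = 56 - 13*71 = 56 - 923 = -867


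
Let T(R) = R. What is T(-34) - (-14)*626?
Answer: 8730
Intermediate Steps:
T(-34) - (-14)*626 = -34 - (-14)*626 = -34 - 1*(-8764) = -34 + 8764 = 8730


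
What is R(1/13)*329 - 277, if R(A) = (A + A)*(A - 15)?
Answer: -174465/169 ≈ -1032.3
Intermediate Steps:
R(A) = 2*A*(-15 + A) (R(A) = (2*A)*(-15 + A) = 2*A*(-15 + A))
R(1/13)*329 - 277 = (2*(-15 + 1/13)/13)*329 - 277 = (2*(1/13)*(-15 + 1/13))*329 - 277 = (2*(1/13)*(-194/13))*329 - 277 = -388/169*329 - 277 = -127652/169 - 277 = -174465/169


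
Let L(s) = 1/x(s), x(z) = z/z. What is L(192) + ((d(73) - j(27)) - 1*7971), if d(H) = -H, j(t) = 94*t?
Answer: -10581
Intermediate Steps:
x(z) = 1
L(s) = 1 (L(s) = 1/1 = 1)
L(192) + ((d(73) - j(27)) - 1*7971) = 1 + ((-1*73 - 94*27) - 1*7971) = 1 + ((-73 - 1*2538) - 7971) = 1 + ((-73 - 2538) - 7971) = 1 + (-2611 - 7971) = 1 - 10582 = -10581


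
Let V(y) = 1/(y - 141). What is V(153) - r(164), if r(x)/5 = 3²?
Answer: -539/12 ≈ -44.917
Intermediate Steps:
r(x) = 45 (r(x) = 5*3² = 5*9 = 45)
V(y) = 1/(-141 + y)
V(153) - r(164) = 1/(-141 + 153) - 1*45 = 1/12 - 45 = -539/12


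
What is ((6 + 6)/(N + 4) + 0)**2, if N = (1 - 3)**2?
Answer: 9/4 ≈ 2.2500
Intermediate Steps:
N = 4 (N = (-2)**2 = 4)
((6 + 6)/(N + 4) + 0)**2 = ((6 + 6)/(4 + 4) + 0)**2 = (12/8 + 0)**2 = (12*(1/8) + 0)**2 = (3/2 + 0)**2 = (3/2)**2 = 9/4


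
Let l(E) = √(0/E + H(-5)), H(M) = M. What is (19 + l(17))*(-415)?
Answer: -7885 - 415*I*√5 ≈ -7885.0 - 927.97*I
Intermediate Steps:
l(E) = I*√5 (l(E) = √(0/E - 5) = √(0 - 5) = √(-5) = I*√5)
(19 + l(17))*(-415) = (19 + I*√5)*(-415) = -7885 - 415*I*√5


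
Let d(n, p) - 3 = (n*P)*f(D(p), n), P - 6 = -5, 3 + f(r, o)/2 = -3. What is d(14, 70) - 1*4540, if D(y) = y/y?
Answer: -4705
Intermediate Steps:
D(y) = 1
f(r, o) = -12 (f(r, o) = -6 + 2*(-3) = -6 - 6 = -12)
P = 1 (P = 6 - 5 = 1)
d(n, p) = 3 - 12*n (d(n, p) = 3 + (n*1)*(-12) = 3 + n*(-12) = 3 - 12*n)
d(14, 70) - 1*4540 = (3 - 12*14) - 1*4540 = (3 - 168) - 4540 = -165 - 4540 = -4705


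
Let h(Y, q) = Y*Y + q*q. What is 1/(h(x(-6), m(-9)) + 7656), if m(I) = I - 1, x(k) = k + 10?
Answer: 1/7772 ≈ 0.00012867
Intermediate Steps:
x(k) = 10 + k
m(I) = -1 + I
h(Y, q) = Y² + q²
1/(h(x(-6), m(-9)) + 7656) = 1/(((10 - 6)² + (-1 - 9)²) + 7656) = 1/((4² + (-10)²) + 7656) = 1/((16 + 100) + 7656) = 1/(116 + 7656) = 1/7772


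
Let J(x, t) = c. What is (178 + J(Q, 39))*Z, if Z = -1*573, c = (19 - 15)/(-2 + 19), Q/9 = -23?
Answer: -1736190/17 ≈ -1.0213e+5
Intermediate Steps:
Q = -207 (Q = 9*(-23) = -207)
c = 4/17 ≈ 0.23529
J(x, t) = 4/17
Z = -573
(178 + J(Q, 39))*Z = (178 + 4/17)*(-573) = (3030/17)*(-573) = -1736190/17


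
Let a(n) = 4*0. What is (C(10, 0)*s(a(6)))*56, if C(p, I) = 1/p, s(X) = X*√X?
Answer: 0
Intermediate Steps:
a(n) = 0
s(X) = X^(3/2)
(C(10, 0)*s(a(6)))*56 = (0^(3/2)/10)*56 = ((⅒)*0)*56 = 0*56 = 0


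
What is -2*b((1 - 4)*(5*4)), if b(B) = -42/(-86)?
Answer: -42/43 ≈ -0.97674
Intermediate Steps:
b(B) = 21/43 (b(B) = -42*(-1/86) = 21/43)
-2*b((1 - 4)*(5*4)) = -2*21/43 = -42/43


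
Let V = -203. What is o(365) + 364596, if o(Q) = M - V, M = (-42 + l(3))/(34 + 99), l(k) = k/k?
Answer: 48518226/133 ≈ 3.6480e+5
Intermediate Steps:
l(k) = 1
M = -41/133 (M = (-42 + 1)/(34 + 99) = -41/133 ≈ -0.30827)
o(Q) = 26958/133 (o(Q) = -41/133 - 1*(-203) = -41/133 + 203 = 26958/133)
o(365) + 364596 = 26958/133 + 364596 = 48518226/133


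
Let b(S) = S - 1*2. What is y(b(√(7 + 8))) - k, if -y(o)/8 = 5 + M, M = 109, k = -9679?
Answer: 8767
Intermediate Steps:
b(S) = -2 + S (b(S) = S - 2 = -2 + S)
y(o) = -912 (y(o) = -8*(5 + 109) = -8*114 = -912)
y(b(√(7 + 8))) - k = -912 - 1*(-9679) = -912 + 9679 = 8767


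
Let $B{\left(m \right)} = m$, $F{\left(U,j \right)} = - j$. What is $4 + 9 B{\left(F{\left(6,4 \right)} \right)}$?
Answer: $-32$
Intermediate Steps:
$4 + 9 B{\left(F{\left(6,4 \right)} \right)} = 4 + 9 \left(\left(-1\right) 4\right) = 4 + 9 \left(-4\right) = 4 - 36 = -32$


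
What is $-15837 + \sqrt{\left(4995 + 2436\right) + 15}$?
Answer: $-15837 + \sqrt{7446} \approx -15751.0$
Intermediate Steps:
$-15837 + \sqrt{\left(4995 + 2436\right) + 15} = -15837 + \sqrt{7431 + 15} = -15837 + \sqrt{7446}$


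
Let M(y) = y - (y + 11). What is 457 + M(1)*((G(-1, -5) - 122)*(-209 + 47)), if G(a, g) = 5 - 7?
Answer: -220511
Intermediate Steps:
G(a, g) = -2
M(y) = -11 (M(y) = y - (11 + y) = y + (-11 - y) = -11)
457 + M(1)*((G(-1, -5) - 122)*(-209 + 47)) = 457 - 11*(-2 - 122)*(-209 + 47) = 457 - (-1364)*(-162) = 457 - 11*20088 = 457 - 220968 = -220511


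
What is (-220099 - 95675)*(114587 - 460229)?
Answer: 109144756908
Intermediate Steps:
(-220099 - 95675)*(114587 - 460229) = -315774*(-345642) = 109144756908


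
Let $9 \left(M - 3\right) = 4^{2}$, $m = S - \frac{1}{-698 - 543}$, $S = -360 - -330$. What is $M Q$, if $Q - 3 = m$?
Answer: $- \frac{1440758}{11169} \approx -129.0$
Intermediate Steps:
$S = -30$ ($S = -360 + 330 = -30$)
$m = - \frac{37229}{1241}$ ($m = -30 - \frac{1}{-698 - 543} = -30 - \frac{1}{-1241} = -30 - - \frac{1}{1241} = -30 + \frac{1}{1241} = - \frac{37229}{1241} \approx -29.999$)
$M = \frac{43}{9}$ ($M = 3 + \frac{4^{2}}{9} = 3 + \frac{1}{9} \cdot 16 = 3 + \frac{16}{9} = \frac{43}{9} \approx 4.7778$)
$Q = - \frac{33506}{1241}$ ($Q = 3 - \frac{37229}{1241} = - \frac{33506}{1241} \approx -26.999$)
$M Q = \frac{43}{9} \left(- \frac{33506}{1241}\right) = - \frac{1440758}{11169}$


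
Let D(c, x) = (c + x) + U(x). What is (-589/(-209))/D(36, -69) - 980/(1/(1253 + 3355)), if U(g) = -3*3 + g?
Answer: -5513840671/1221 ≈ -4.5158e+6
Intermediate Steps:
U(g) = -9 + g
D(c, x) = -9 + c + 2*x (D(c, x) = (c + x) + (-9 + x) = -9 + c + 2*x)
(-589/(-209))/D(36, -69) - 980/(1/(1253 + 3355)) = (-589/(-209))/(-9 + 36 + 2*(-69)) - 980/(1/(1253 + 3355)) = (-589*(-1/209))/(-9 + 36 - 138) - 980/(1/4608) = (31/11)/(-111) - 980/1/4608 = (31/11)*(-1/111) - 980*4608 = -31/1221 - 4515840 = -5513840671/1221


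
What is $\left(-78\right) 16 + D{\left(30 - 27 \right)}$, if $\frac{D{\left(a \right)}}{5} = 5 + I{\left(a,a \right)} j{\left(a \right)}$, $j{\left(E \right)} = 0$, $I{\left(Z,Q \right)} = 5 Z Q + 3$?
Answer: $-1223$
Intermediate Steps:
$I{\left(Z,Q \right)} = 3 + 5 Q Z$ ($I{\left(Z,Q \right)} = 5 Q Z + 3 = 3 + 5 Q Z$)
$D{\left(a \right)} = 25$ ($D{\left(a \right)} = 5 \left(5 + \left(3 + 5 a a\right) 0\right) = 5 \left(5 + \left(3 + 5 a^{2}\right) 0\right) = 5 \left(5 + 0\right) = 5 \cdot 5 = 25$)
$\left(-78\right) 16 + D{\left(30 - 27 \right)} = \left(-78\right) 16 + 25 = -1248 + 25 = -1223$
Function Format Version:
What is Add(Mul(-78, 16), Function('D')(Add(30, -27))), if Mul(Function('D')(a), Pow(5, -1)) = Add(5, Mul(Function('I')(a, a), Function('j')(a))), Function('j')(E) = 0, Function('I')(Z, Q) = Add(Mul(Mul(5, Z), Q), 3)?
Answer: -1223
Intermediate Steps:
Function('I')(Z, Q) = Add(3, Mul(5, Q, Z)) (Function('I')(Z, Q) = Add(Mul(5, Q, Z), 3) = Add(3, Mul(5, Q, Z)))
Function('D')(a) = 25 (Function('D')(a) = Mul(5, Add(5, Mul(Add(3, Mul(5, a, a)), 0))) = Mul(5, Add(5, Mul(Add(3, Mul(5, Pow(a, 2))), 0))) = Mul(5, Add(5, 0)) = Mul(5, 5) = 25)
Add(Mul(-78, 16), Function('D')(Add(30, -27))) = Add(Mul(-78, 16), 25) = Add(-1248, 25) = -1223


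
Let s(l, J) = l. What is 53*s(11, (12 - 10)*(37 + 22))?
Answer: 583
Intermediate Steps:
53*s(11, (12 - 10)*(37 + 22)) = 53*11 = 583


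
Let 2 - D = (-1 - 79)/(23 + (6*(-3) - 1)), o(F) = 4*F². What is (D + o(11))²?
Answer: 256036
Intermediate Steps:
D = 22 (D = 2 - (-1 - 79)/(23 + (6*(-3) - 1)) = 2 - (-80)/(23 + (-18 - 1)) = 2 - (-80)/(23 - 19) = 2 - (-80)/4 = 2 - 1*(-20) = 2 + 20 = 22)
(D + o(11))² = (22 + 4*11²)² = (22 + 4*121)² = (22 + 484)² = 506² = 256036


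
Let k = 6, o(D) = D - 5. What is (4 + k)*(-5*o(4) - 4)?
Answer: 10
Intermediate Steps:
o(D) = -5 + D
(4 + k)*(-5*o(4) - 4) = (4 + 6)*(-5*(-5 + 4) - 4) = 10*(-5*(-1) - 4) = 10*(5 - 4) = 10*1 = 10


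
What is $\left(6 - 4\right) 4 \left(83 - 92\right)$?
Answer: $-72$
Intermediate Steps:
$\left(6 - 4\right) 4 \left(83 - 92\right) = \left(6 - 4\right) 4 \left(-9\right) = 2 \cdot 4 \left(-9\right) = 8 \left(-9\right) = -72$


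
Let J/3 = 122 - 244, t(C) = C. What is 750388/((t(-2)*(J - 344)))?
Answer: 187597/355 ≈ 528.44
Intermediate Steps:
J = -366 (J = 3*(122 - 244) = 3*(-122) = -366)
750388/((t(-2)*(J - 344))) = 750388/((-2*(-366 - 344))) = 750388/((-2*(-710))) = 750388/1420 = 750388*(1/1420) = 187597/355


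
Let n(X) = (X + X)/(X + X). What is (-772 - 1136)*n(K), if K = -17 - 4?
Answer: -1908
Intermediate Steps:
K = -21
n(X) = 1 (n(X) = (2*X)/((2*X)) = (2*X)*(1/(2*X)) = 1)
(-772 - 1136)*n(K) = (-772 - 1136)*1 = -1908*1 = -1908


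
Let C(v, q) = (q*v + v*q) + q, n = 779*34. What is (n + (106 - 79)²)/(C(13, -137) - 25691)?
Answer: -5443/5878 ≈ -0.92599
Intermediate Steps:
n = 26486
C(v, q) = q + 2*q*v (C(v, q) = (q*v + q*v) + q = 2*q*v + q = q + 2*q*v)
(n + (106 - 79)²)/(C(13, -137) - 25691) = (26486 + (106 - 79)²)/(-137*(1 + 2*13) - 25691) = (26486 + 27²)/(-137*(1 + 26) - 25691) = (26486 + 729)/(-137*27 - 25691) = 27215/(-3699 - 25691) = 27215/(-29390) = 27215*(-1/29390) = -5443/5878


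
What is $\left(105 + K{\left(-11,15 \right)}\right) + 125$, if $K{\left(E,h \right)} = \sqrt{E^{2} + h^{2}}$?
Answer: $230 + \sqrt{346} \approx 248.6$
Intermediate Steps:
$\left(105 + K{\left(-11,15 \right)}\right) + 125 = \left(105 + \sqrt{\left(-11\right)^{2} + 15^{2}}\right) + 125 = \left(105 + \sqrt{121 + 225}\right) + 125 = \left(105 + \sqrt{346}\right) + 125 = 230 + \sqrt{346}$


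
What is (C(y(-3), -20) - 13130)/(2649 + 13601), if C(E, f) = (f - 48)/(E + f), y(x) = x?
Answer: -150961/186875 ≈ -0.80782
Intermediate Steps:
C(E, f) = (-48 + f)/(E + f)
(C(y(-3), -20) - 13130)/(2649 + 13601) = ((-48 - 20)/(-3 - 20) - 13130)/(2649 + 13601) = (-68/(-23) - 13130)/16250 = (-1/23*(-68) - 13130)*(1/16250) = (68/23 - 13130)*(1/16250) = -301922/23*1/16250 = -150961/186875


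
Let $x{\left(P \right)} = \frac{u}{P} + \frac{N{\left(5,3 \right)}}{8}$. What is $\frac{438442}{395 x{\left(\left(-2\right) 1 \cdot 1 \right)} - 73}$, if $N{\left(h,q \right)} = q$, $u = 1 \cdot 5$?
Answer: $- \frac{3507536}{7299} \approx -480.55$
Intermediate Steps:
$u = 5$
$x{\left(P \right)} = \frac{3}{8} + \frac{5}{P}$ ($x{\left(P \right)} = \frac{5}{P} + \frac{3}{8} = \frac{3}{8} + \frac{5}{P}$)
$\frac{438442}{395 x{\left(\left(-2\right) 1 \cdot 1 \right)} - 73} = \frac{438442}{395 \left(\frac{3}{8} + \frac{5}{\left(-2\right) 1 \cdot 1}\right) - 73} = \frac{438442}{395 \left(\frac{3}{8} + \frac{5}{\left(-2\right) 1}\right) - 73} = \frac{438442}{395 \left(\frac{3}{8} + \frac{5}{-2}\right) - 73} = \frac{438442}{395 \left(\frac{3}{8} + 5 \left(- \frac{1}{2}\right)\right) - 73} = \frac{438442}{395 \left(\frac{3}{8} - \frac{5}{2}\right) - 73} = \frac{438442}{395 \left(- \frac{17}{8}\right) - 73} = \frac{438442}{- \frac{6715}{8} - 73} = \frac{438442}{- \frac{7299}{8}} = 438442 \left(- \frac{8}{7299}\right) = - \frac{3507536}{7299}$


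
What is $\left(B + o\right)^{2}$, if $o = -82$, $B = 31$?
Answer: $2601$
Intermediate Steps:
$\left(B + o\right)^{2} = \left(31 - 82\right)^{2} = \left(-51\right)^{2} = 2601$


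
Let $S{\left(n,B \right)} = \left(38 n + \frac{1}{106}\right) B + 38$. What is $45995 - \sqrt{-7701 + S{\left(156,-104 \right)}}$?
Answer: $45995 - \frac{3 i \sqrt{194812259}}{53} \approx 45995.0 - 790.05 i$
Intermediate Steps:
$S{\left(n,B \right)} = 38 + B \left(\frac{1}{106} + 38 n\right)$ ($S{\left(n,B \right)} = \left(38 n + \frac{1}{106}\right) B + 38 = \left(\frac{1}{106} + 38 n\right) B + 38 = B \left(\frac{1}{106} + 38 n\right) + 38 = 38 + B \left(\frac{1}{106} + 38 n\right)$)
$45995 - \sqrt{-7701 + S{\left(156,-104 \right)}} = 45995 - \sqrt{-7701 + \left(38 + \frac{1}{106} \left(-104\right) + 38 \left(-104\right) 156\right)} = 45995 - \sqrt{-7701 - \frac{32673174}{53}} = 45995 - \sqrt{- \frac{33081327}{53}} = 45995 - \frac{3 i \sqrt{194812259}}{53}$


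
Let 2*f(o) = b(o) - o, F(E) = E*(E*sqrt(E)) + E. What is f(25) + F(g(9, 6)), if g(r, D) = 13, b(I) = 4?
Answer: 5/2 + 169*sqrt(13) ≈ 611.84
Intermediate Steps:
F(E) = E + E**(5/2) (F(E) = E*E**(3/2) + E = E**(5/2) + E = E + E**(5/2))
f(o) = 2 - o/2 (f(o) = (4 - o)/2 = 2 - o/2)
f(25) + F(g(9, 6)) = (2 - 1/2*25) + (13 + 13**(5/2)) = (2 - 25/2) + (13 + 169*sqrt(13)) = -21/2 + (13 + 169*sqrt(13)) = 5/2 + 169*sqrt(13)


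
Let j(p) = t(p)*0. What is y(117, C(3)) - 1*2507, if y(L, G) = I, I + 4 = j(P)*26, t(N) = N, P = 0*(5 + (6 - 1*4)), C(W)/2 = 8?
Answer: -2511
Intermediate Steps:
C(W) = 16 (C(W) = 2*8 = 16)
P = 0 (P = 0*(5 + (6 - 4)) = 0*(5 + 2) = 0*7 = 0)
j(p) = 0 (j(p) = p*0 = 0)
I = -4 (I = -4 + 0*26 = -4 + 0 = -4)
y(L, G) = -4
y(117, C(3)) - 1*2507 = -4 - 1*2507 = -4 - 2507 = -2511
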